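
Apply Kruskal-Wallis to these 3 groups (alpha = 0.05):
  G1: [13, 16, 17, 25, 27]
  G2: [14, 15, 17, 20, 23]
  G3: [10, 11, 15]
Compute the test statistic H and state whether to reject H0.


Step 1: Combine all N = 13 observations and assign midranks.
sorted (value, group, rank): (10,G3,1), (11,G3,2), (13,G1,3), (14,G2,4), (15,G2,5.5), (15,G3,5.5), (16,G1,7), (17,G1,8.5), (17,G2,8.5), (20,G2,10), (23,G2,11), (25,G1,12), (27,G1,13)
Step 2: Sum ranks within each group.
R_1 = 43.5 (n_1 = 5)
R_2 = 39 (n_2 = 5)
R_3 = 8.5 (n_3 = 3)
Step 3: H = 12/(N(N+1)) * sum(R_i^2/n_i) - 3(N+1)
     = 12/(13*14) * (43.5^2/5 + 39^2/5 + 8.5^2/3) - 3*14
     = 0.065934 * 706.733 - 42
     = 4.597802.
Step 4: Ties present; correction factor C = 1 - 12/(13^3 - 13) = 0.994505. Corrected H = 4.597802 / 0.994505 = 4.623204.
Step 5: Under H0, H ~ chi^2(2); p-value = 0.099102.
Step 6: alpha = 0.05. fail to reject H0.

H = 4.6232, df = 2, p = 0.099102, fail to reject H0.


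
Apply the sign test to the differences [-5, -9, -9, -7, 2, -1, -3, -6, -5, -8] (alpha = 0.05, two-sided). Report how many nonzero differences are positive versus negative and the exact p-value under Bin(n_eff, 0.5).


Step 1: Discard zero differences. Original n = 10; n_eff = number of nonzero differences = 10.
Nonzero differences (with sign): -5, -9, -9, -7, +2, -1, -3, -6, -5, -8
Step 2: Count signs: positive = 1, negative = 9.
Step 3: Under H0: P(positive) = 0.5, so the number of positives S ~ Bin(10, 0.5).
Step 4: Two-sided exact p-value = sum of Bin(10,0.5) probabilities at or below the observed probability = 0.021484.
Step 5: alpha = 0.05. reject H0.

n_eff = 10, pos = 1, neg = 9, p = 0.021484, reject H0.


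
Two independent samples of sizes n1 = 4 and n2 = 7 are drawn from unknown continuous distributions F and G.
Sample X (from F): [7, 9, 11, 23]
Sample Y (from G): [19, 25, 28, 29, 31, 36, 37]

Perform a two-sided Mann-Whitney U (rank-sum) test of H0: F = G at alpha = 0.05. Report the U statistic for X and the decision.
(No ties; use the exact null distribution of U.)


Step 1: Combine and sort all 11 observations; assign midranks.
sorted (value, group): (7,X), (9,X), (11,X), (19,Y), (23,X), (25,Y), (28,Y), (29,Y), (31,Y), (36,Y), (37,Y)
ranks: 7->1, 9->2, 11->3, 19->4, 23->5, 25->6, 28->7, 29->8, 31->9, 36->10, 37->11
Step 2: Rank sum for X: R1 = 1 + 2 + 3 + 5 = 11.
Step 3: U_X = R1 - n1(n1+1)/2 = 11 - 4*5/2 = 11 - 10 = 1.
       U_Y = n1*n2 - U_X = 28 - 1 = 27.
Step 4: No ties, so the exact null distribution of U (based on enumerating the C(11,4) = 330 equally likely rank assignments) gives the two-sided p-value.
Step 5: p-value = 0.012121; compare to alpha = 0.05. reject H0.

U_X = 1, p = 0.012121, reject H0 at alpha = 0.05.


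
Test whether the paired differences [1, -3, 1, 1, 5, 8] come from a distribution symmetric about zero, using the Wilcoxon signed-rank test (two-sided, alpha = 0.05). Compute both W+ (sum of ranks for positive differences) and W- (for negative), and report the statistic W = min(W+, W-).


Step 1: Drop any zero differences (none here) and take |d_i|.
|d| = [1, 3, 1, 1, 5, 8]
Step 2: Midrank |d_i| (ties get averaged ranks).
ranks: |1|->2, |3|->4, |1|->2, |1|->2, |5|->5, |8|->6
Step 3: Attach original signs; sum ranks with positive sign and with negative sign.
W+ = 2 + 2 + 2 + 5 + 6 = 17
W- = 4 = 4
(Check: W+ + W- = 21 should equal n(n+1)/2 = 21.)
Step 4: Test statistic W = min(W+, W-) = 4.
Step 5: Ties in |d|, so use the tie-corrected normal approximation.
        E[W] = n(n+1)/4 = 6*7/4 = 10.5.
        Tie groups: |d|=1 (t=3); sum(t^3 - t) = 24.
        Var[W] = n(n+1)(2n+1)/24 - sum(t^3-t)/48 = 546/24 - 24/48 = 22.25.
        z = (W - E[W]) / sqrt(Var[W]) = (4 - 10.5) / 4.7170 = -1.3780.
        Two-sided p = 2*Phi(z) = 0.168204.
Step 6: alpha = 0.05. fail to reject H0.

W+ = 17, W- = 4, W = min = 4, p = 0.168204, fail to reject H0.


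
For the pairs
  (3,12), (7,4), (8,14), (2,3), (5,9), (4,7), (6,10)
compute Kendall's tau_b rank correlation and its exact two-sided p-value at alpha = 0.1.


Step 1: Enumerate the 21 unordered pairs (i,j) with i<j and classify each by sign(x_j-x_i) * sign(y_j-y_i).
  (1,2):dx=+4,dy=-8->D; (1,3):dx=+5,dy=+2->C; (1,4):dx=-1,dy=-9->C; (1,5):dx=+2,dy=-3->D
  (1,6):dx=+1,dy=-5->D; (1,7):dx=+3,dy=-2->D; (2,3):dx=+1,dy=+10->C; (2,4):dx=-5,dy=-1->C
  (2,5):dx=-2,dy=+5->D; (2,6):dx=-3,dy=+3->D; (2,7):dx=-1,dy=+6->D; (3,4):dx=-6,dy=-11->C
  (3,5):dx=-3,dy=-5->C; (3,6):dx=-4,dy=-7->C; (3,7):dx=-2,dy=-4->C; (4,5):dx=+3,dy=+6->C
  (4,6):dx=+2,dy=+4->C; (4,7):dx=+4,dy=+7->C; (5,6):dx=-1,dy=-2->C; (5,7):dx=+1,dy=+1->C
  (6,7):dx=+2,dy=+3->C
Step 2: C = 14, D = 7, total pairs = 21.
Step 3: tau = (C - D)/(n(n-1)/2) = (14 - 7)/21 = 0.333333.
Step 4: Exact two-sided p-value (enumerate n! = 5040 permutations of y under H0): p = 0.381349.
Step 5: alpha = 0.1. fail to reject H0.

tau_b = 0.3333 (C=14, D=7), p = 0.381349, fail to reject H0.


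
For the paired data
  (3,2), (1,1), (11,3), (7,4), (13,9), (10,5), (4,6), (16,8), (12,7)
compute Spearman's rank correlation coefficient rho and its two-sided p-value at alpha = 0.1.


Step 1: Rank x and y separately (midranks; no ties here).
rank(x): 3->2, 1->1, 11->6, 7->4, 13->8, 10->5, 4->3, 16->9, 12->7
rank(y): 2->2, 1->1, 3->3, 4->4, 9->9, 5->5, 6->6, 8->8, 7->7
Step 2: d_i = R_x(i) - R_y(i); compute d_i^2.
  (2-2)^2=0, (1-1)^2=0, (6-3)^2=9, (4-4)^2=0, (8-9)^2=1, (5-5)^2=0, (3-6)^2=9, (9-8)^2=1, (7-7)^2=0
sum(d^2) = 20.
Step 3: rho = 1 - 6*20 / (9*(9^2 - 1)) = 1 - 120/720 = 0.833333.
Step 4: Under H0, t = rho * sqrt((n-2)/(1-rho^2)) = 3.9886 ~ t(7).
Step 5: Two-sided p-value from the t-distribution with 7 df = 0.005266.
Step 6: alpha = 0.1. reject H0.

rho = 0.8333, p = 0.005266, reject H0 at alpha = 0.1.


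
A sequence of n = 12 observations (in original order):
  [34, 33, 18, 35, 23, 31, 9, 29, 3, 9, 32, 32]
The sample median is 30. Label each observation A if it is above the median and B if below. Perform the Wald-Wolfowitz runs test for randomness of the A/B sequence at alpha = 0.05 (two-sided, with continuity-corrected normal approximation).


Step 1: Compute median = 30; label A = above, B = below.
Labels in order: AABABABBBBAA  (n_A = 6, n_B = 6)
Step 2: Count runs R = 7.
Step 3: Under H0 (random ordering), E[R] = 2*n_A*n_B/(n_A+n_B) + 1 = 2*6*6/12 + 1 = 7.0000.
        Var[R] = 2*n_A*n_B*(2*n_A*n_B - n_A - n_B) / ((n_A+n_B)^2 * (n_A+n_B-1)) = 4320/1584 = 2.7273.
        SD[R] = 1.6514.
Step 4: R = E[R], so z = 0 with no continuity correction.
Step 5: Two-sided p-value via normal approximation = 2*(1 - Phi(|z|)) = 1.000000.
Step 6: alpha = 0.05. fail to reject H0.

R = 7, z = 0.0000, p = 1.000000, fail to reject H0.


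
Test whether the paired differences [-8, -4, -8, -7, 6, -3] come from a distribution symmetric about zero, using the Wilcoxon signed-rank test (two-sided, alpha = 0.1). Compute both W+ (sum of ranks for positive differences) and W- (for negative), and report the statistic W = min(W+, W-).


Step 1: Drop any zero differences (none here) and take |d_i|.
|d| = [8, 4, 8, 7, 6, 3]
Step 2: Midrank |d_i| (ties get averaged ranks).
ranks: |8|->5.5, |4|->2, |8|->5.5, |7|->4, |6|->3, |3|->1
Step 3: Attach original signs; sum ranks with positive sign and with negative sign.
W+ = 3 = 3
W- = 5.5 + 2 + 5.5 + 4 + 1 = 18
(Check: W+ + W- = 21 should equal n(n+1)/2 = 21.)
Step 4: Test statistic W = min(W+, W-) = 3.
Step 5: Ties in |d|, so use the tie-corrected normal approximation.
        E[W] = n(n+1)/4 = 6*7/4 = 10.5.
        Tie groups: |d|=8 (t=2); sum(t^3 - t) = 6.
        Var[W] = n(n+1)(2n+1)/24 - sum(t^3-t)/48 = 546/24 - 6/48 = 22.625.
        z = (W - E[W]) / sqrt(Var[W]) = (3 - 10.5) / 4.7566 = -1.5768.
        Two-sided p = 2*Phi(z) = 0.114850.
Step 6: alpha = 0.1. fail to reject H0.

W+ = 3, W- = 18, W = min = 3, p = 0.114850, fail to reject H0.


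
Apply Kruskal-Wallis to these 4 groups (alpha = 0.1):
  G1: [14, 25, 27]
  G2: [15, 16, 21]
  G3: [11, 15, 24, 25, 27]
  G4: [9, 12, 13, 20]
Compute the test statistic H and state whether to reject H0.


Step 1: Combine all N = 15 observations and assign midranks.
sorted (value, group, rank): (9,G4,1), (11,G3,2), (12,G4,3), (13,G4,4), (14,G1,5), (15,G2,6.5), (15,G3,6.5), (16,G2,8), (20,G4,9), (21,G2,10), (24,G3,11), (25,G1,12.5), (25,G3,12.5), (27,G1,14.5), (27,G3,14.5)
Step 2: Sum ranks within each group.
R_1 = 32 (n_1 = 3)
R_2 = 24.5 (n_2 = 3)
R_3 = 46.5 (n_3 = 5)
R_4 = 17 (n_4 = 4)
Step 3: H = 12/(N(N+1)) * sum(R_i^2/n_i) - 3(N+1)
     = 12/(15*16) * (32^2/3 + 24.5^2/3 + 46.5^2/5 + 17^2/4) - 3*16
     = 0.050000 * 1046.12 - 48
     = 4.305833.
Step 4: Ties present; correction factor C = 1 - 18/(15^3 - 15) = 0.994643. Corrected H = 4.305833 / 0.994643 = 4.329025.
Step 5: Under H0, H ~ chi^2(3); p-value = 0.228057.
Step 6: alpha = 0.1. fail to reject H0.

H = 4.3290, df = 3, p = 0.228057, fail to reject H0.


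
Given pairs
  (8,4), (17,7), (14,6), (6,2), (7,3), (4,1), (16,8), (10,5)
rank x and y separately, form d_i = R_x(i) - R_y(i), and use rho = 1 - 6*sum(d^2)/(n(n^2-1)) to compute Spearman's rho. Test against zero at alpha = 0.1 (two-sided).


Step 1: Rank x and y separately (midranks; no ties here).
rank(x): 8->4, 17->8, 14->6, 6->2, 7->3, 4->1, 16->7, 10->5
rank(y): 4->4, 7->7, 6->6, 2->2, 3->3, 1->1, 8->8, 5->5
Step 2: d_i = R_x(i) - R_y(i); compute d_i^2.
  (4-4)^2=0, (8-7)^2=1, (6-6)^2=0, (2-2)^2=0, (3-3)^2=0, (1-1)^2=0, (7-8)^2=1, (5-5)^2=0
sum(d^2) = 2.
Step 3: rho = 1 - 6*2 / (8*(8^2 - 1)) = 1 - 12/504 = 0.976190.
Step 4: Under H0, t = rho * sqrt((n-2)/(1-rho^2)) = 11.0235 ~ t(6).
Step 5: Two-sided p-value from the t-distribution with 6 df = 0.000033.
Step 6: alpha = 0.1. reject H0.

rho = 0.9762, p = 0.000033, reject H0 at alpha = 0.1.


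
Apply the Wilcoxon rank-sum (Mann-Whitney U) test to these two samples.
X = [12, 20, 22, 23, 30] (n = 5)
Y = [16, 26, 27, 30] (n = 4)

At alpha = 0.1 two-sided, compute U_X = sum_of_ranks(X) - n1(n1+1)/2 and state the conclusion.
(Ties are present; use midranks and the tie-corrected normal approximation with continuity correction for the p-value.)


Step 1: Combine and sort all 9 observations; assign midranks.
sorted (value, group): (12,X), (16,Y), (20,X), (22,X), (23,X), (26,Y), (27,Y), (30,X), (30,Y)
ranks: 12->1, 16->2, 20->3, 22->4, 23->5, 26->6, 27->7, 30->8.5, 30->8.5
Step 2: Rank sum for X: R1 = 1 + 3 + 4 + 5 + 8.5 = 21.5.
Step 3: U_X = R1 - n1(n1+1)/2 = 21.5 - 5*6/2 = 21.5 - 15 = 6.5.
       U_Y = n1*n2 - U_X = 20 - 6.5 = 13.5.
Step 4: Ties are present, so use the tie-corrected normal approximation (with continuity correction) for the p-value.
Step 5: p-value = 0.460558; compare to alpha = 0.1. fail to reject H0.

U_X = 6.5, p = 0.460558, fail to reject H0 at alpha = 0.1.


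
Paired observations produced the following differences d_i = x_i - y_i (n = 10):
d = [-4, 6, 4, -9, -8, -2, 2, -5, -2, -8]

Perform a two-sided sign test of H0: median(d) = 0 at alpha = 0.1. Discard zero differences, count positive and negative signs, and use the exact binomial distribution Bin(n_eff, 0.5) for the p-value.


Step 1: Discard zero differences. Original n = 10; n_eff = number of nonzero differences = 10.
Nonzero differences (with sign): -4, +6, +4, -9, -8, -2, +2, -5, -2, -8
Step 2: Count signs: positive = 3, negative = 7.
Step 3: Under H0: P(positive) = 0.5, so the number of positives S ~ Bin(10, 0.5).
Step 4: Two-sided exact p-value = sum of Bin(10,0.5) probabilities at or below the observed probability = 0.343750.
Step 5: alpha = 0.1. fail to reject H0.

n_eff = 10, pos = 3, neg = 7, p = 0.343750, fail to reject H0.


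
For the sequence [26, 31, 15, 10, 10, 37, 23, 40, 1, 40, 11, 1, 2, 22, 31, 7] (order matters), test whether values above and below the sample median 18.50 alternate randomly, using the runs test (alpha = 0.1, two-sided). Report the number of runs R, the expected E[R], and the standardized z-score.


Step 1: Compute median = 18.50; label A = above, B = below.
Labels in order: AABBBAAABABBBAAB  (n_A = 8, n_B = 8)
Step 2: Count runs R = 8.
Step 3: Under H0 (random ordering), E[R] = 2*n_A*n_B/(n_A+n_B) + 1 = 2*8*8/16 + 1 = 9.0000.
        Var[R] = 2*n_A*n_B*(2*n_A*n_B - n_A - n_B) / ((n_A+n_B)^2 * (n_A+n_B-1)) = 14336/3840 = 3.7333.
        SD[R] = 1.9322.
Step 4: Continuity-corrected z = (R + 0.5 - E[R]) / SD[R] = (8 + 0.5 - 9.0000) / 1.9322 = -0.2588.
Step 5: Two-sided p-value via normal approximation = 2*(1 - Phi(|z|)) = 0.795809.
Step 6: alpha = 0.1. fail to reject H0.

R = 8, z = -0.2588, p = 0.795809, fail to reject H0.


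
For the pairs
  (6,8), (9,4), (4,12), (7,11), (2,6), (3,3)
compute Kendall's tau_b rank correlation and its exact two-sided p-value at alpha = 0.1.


Step 1: Enumerate the 15 unordered pairs (i,j) with i<j and classify each by sign(x_j-x_i) * sign(y_j-y_i).
  (1,2):dx=+3,dy=-4->D; (1,3):dx=-2,dy=+4->D; (1,4):dx=+1,dy=+3->C; (1,5):dx=-4,dy=-2->C
  (1,6):dx=-3,dy=-5->C; (2,3):dx=-5,dy=+8->D; (2,4):dx=-2,dy=+7->D; (2,5):dx=-7,dy=+2->D
  (2,6):dx=-6,dy=-1->C; (3,4):dx=+3,dy=-1->D; (3,5):dx=-2,dy=-6->C; (3,6):dx=-1,dy=-9->C
  (4,5):dx=-5,dy=-5->C; (4,6):dx=-4,dy=-8->C; (5,6):dx=+1,dy=-3->D
Step 2: C = 8, D = 7, total pairs = 15.
Step 3: tau = (C - D)/(n(n-1)/2) = (8 - 7)/15 = 0.066667.
Step 4: Exact two-sided p-value (enumerate n! = 720 permutations of y under H0): p = 1.000000.
Step 5: alpha = 0.1. fail to reject H0.

tau_b = 0.0667 (C=8, D=7), p = 1.000000, fail to reject H0.


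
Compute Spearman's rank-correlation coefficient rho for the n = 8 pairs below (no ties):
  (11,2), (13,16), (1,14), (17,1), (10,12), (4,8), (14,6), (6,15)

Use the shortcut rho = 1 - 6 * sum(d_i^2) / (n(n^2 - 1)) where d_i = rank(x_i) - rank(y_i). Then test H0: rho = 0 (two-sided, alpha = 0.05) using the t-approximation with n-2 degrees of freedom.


Step 1: Rank x and y separately (midranks; no ties here).
rank(x): 11->5, 13->6, 1->1, 17->8, 10->4, 4->2, 14->7, 6->3
rank(y): 2->2, 16->8, 14->6, 1->1, 12->5, 8->4, 6->3, 15->7
Step 2: d_i = R_x(i) - R_y(i); compute d_i^2.
  (5-2)^2=9, (6-8)^2=4, (1-6)^2=25, (8-1)^2=49, (4-5)^2=1, (2-4)^2=4, (7-3)^2=16, (3-7)^2=16
sum(d^2) = 124.
Step 3: rho = 1 - 6*124 / (8*(8^2 - 1)) = 1 - 744/504 = -0.476190.
Step 4: Under H0, t = rho * sqrt((n-2)/(1-rho^2)) = -1.3265 ~ t(6).
Step 5: Two-sided p-value from the t-distribution with 6 df = 0.232936.
Step 6: alpha = 0.05. fail to reject H0.

rho = -0.4762, p = 0.232936, fail to reject H0 at alpha = 0.05.


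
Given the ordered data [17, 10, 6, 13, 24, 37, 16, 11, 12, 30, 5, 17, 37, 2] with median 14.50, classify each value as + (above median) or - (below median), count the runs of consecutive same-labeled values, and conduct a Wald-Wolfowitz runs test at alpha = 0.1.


Step 1: Compute median = 14.50; label A = above, B = below.
Labels in order: ABBBAAABBABAAB  (n_A = 7, n_B = 7)
Step 2: Count runs R = 8.
Step 3: Under H0 (random ordering), E[R] = 2*n_A*n_B/(n_A+n_B) + 1 = 2*7*7/14 + 1 = 8.0000.
        Var[R] = 2*n_A*n_B*(2*n_A*n_B - n_A - n_B) / ((n_A+n_B)^2 * (n_A+n_B-1)) = 8232/2548 = 3.2308.
        SD[R] = 1.7974.
Step 4: R = E[R], so z = 0 with no continuity correction.
Step 5: Two-sided p-value via normal approximation = 2*(1 - Phi(|z|)) = 1.000000.
Step 6: alpha = 0.1. fail to reject H0.

R = 8, z = 0.0000, p = 1.000000, fail to reject H0.


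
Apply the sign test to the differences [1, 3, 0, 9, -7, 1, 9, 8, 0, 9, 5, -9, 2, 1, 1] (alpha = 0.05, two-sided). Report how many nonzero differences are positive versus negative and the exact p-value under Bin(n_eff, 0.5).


Step 1: Discard zero differences. Original n = 15; n_eff = number of nonzero differences = 13.
Nonzero differences (with sign): +1, +3, +9, -7, +1, +9, +8, +9, +5, -9, +2, +1, +1
Step 2: Count signs: positive = 11, negative = 2.
Step 3: Under H0: P(positive) = 0.5, so the number of positives S ~ Bin(13, 0.5).
Step 4: Two-sided exact p-value = sum of Bin(13,0.5) probabilities at or below the observed probability = 0.022461.
Step 5: alpha = 0.05. reject H0.

n_eff = 13, pos = 11, neg = 2, p = 0.022461, reject H0.


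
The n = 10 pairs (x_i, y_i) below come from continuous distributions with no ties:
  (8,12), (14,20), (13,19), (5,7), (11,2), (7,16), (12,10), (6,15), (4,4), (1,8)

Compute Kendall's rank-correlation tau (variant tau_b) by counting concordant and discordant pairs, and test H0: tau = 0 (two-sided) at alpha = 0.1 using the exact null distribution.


Step 1: Enumerate the 45 unordered pairs (i,j) with i<j and classify each by sign(x_j-x_i) * sign(y_j-y_i).
  (1,2):dx=+6,dy=+8->C; (1,3):dx=+5,dy=+7->C; (1,4):dx=-3,dy=-5->C; (1,5):dx=+3,dy=-10->D
  (1,6):dx=-1,dy=+4->D; (1,7):dx=+4,dy=-2->D; (1,8):dx=-2,dy=+3->D; (1,9):dx=-4,dy=-8->C
  (1,10):dx=-7,dy=-4->C; (2,3):dx=-1,dy=-1->C; (2,4):dx=-9,dy=-13->C; (2,5):dx=-3,dy=-18->C
  (2,6):dx=-7,dy=-4->C; (2,7):dx=-2,dy=-10->C; (2,8):dx=-8,dy=-5->C; (2,9):dx=-10,dy=-16->C
  (2,10):dx=-13,dy=-12->C; (3,4):dx=-8,dy=-12->C; (3,5):dx=-2,dy=-17->C; (3,6):dx=-6,dy=-3->C
  (3,7):dx=-1,dy=-9->C; (3,8):dx=-7,dy=-4->C; (3,9):dx=-9,dy=-15->C; (3,10):dx=-12,dy=-11->C
  (4,5):dx=+6,dy=-5->D; (4,6):dx=+2,dy=+9->C; (4,7):dx=+7,dy=+3->C; (4,8):dx=+1,dy=+8->C
  (4,9):dx=-1,dy=-3->C; (4,10):dx=-4,dy=+1->D; (5,6):dx=-4,dy=+14->D; (5,7):dx=+1,dy=+8->C
  (5,8):dx=-5,dy=+13->D; (5,9):dx=-7,dy=+2->D; (5,10):dx=-10,dy=+6->D; (6,7):dx=+5,dy=-6->D
  (6,8):dx=-1,dy=-1->C; (6,9):dx=-3,dy=-12->C; (6,10):dx=-6,dy=-8->C; (7,8):dx=-6,dy=+5->D
  (7,9):dx=-8,dy=-6->C; (7,10):dx=-11,dy=-2->C; (8,9):dx=-2,dy=-11->C; (8,10):dx=-5,dy=-7->C
  (9,10):dx=-3,dy=+4->D
Step 2: C = 32, D = 13, total pairs = 45.
Step 3: tau = (C - D)/(n(n-1)/2) = (32 - 13)/45 = 0.422222.
Step 4: Exact two-sided p-value (enumerate n! = 3628800 permutations of y under H0): p = 0.108313.
Step 5: alpha = 0.1. fail to reject H0.

tau_b = 0.4222 (C=32, D=13), p = 0.108313, fail to reject H0.


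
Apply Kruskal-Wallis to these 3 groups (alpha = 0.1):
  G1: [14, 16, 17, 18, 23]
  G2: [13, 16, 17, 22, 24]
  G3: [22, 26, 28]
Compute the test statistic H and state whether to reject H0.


Step 1: Combine all N = 13 observations and assign midranks.
sorted (value, group, rank): (13,G2,1), (14,G1,2), (16,G1,3.5), (16,G2,3.5), (17,G1,5.5), (17,G2,5.5), (18,G1,7), (22,G2,8.5), (22,G3,8.5), (23,G1,10), (24,G2,11), (26,G3,12), (28,G3,13)
Step 2: Sum ranks within each group.
R_1 = 28 (n_1 = 5)
R_2 = 29.5 (n_2 = 5)
R_3 = 33.5 (n_3 = 3)
Step 3: H = 12/(N(N+1)) * sum(R_i^2/n_i) - 3(N+1)
     = 12/(13*14) * (28^2/5 + 29.5^2/5 + 33.5^2/3) - 3*14
     = 0.065934 * 704.933 - 42
     = 4.479121.
Step 4: Ties present; correction factor C = 1 - 18/(13^3 - 13) = 0.991758. Corrected H = 4.479121 / 0.991758 = 4.516343.
Step 5: Under H0, H ~ chi^2(2); p-value = 0.104541.
Step 6: alpha = 0.1. fail to reject H0.

H = 4.5163, df = 2, p = 0.104541, fail to reject H0.


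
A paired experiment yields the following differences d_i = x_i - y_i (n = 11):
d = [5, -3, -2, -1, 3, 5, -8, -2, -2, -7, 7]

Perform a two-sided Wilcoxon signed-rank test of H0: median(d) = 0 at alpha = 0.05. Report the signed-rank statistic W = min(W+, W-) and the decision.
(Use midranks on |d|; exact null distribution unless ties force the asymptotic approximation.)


Step 1: Drop any zero differences (none here) and take |d_i|.
|d| = [5, 3, 2, 1, 3, 5, 8, 2, 2, 7, 7]
Step 2: Midrank |d_i| (ties get averaged ranks).
ranks: |5|->7.5, |3|->5.5, |2|->3, |1|->1, |3|->5.5, |5|->7.5, |8|->11, |2|->3, |2|->3, |7|->9.5, |7|->9.5
Step 3: Attach original signs; sum ranks with positive sign and with negative sign.
W+ = 7.5 + 5.5 + 7.5 + 9.5 = 30
W- = 5.5 + 3 + 1 + 11 + 3 + 3 + 9.5 = 36
(Check: W+ + W- = 66 should equal n(n+1)/2 = 66.)
Step 4: Test statistic W = min(W+, W-) = 30.
Step 5: Ties in |d|, so use the tie-corrected normal approximation.
        E[W] = n(n+1)/4 = 11*12/4 = 33.
        Tie groups: |d|=2 (t=3), |d|=3 (t=2), |d|=5 (t=2), |d|=7 (t=2); sum(t^3 - t) = 42.
        Var[W] = n(n+1)(2n+1)/24 - sum(t^3-t)/48 = 3036/24 - 42/48 = 125.625.
        z = (W - E[W]) / sqrt(Var[W]) = (30 - 33) / 11.2083 = -0.2677.
        Two-sided p = 2*Phi(z) = 0.788961.
Step 6: alpha = 0.05. fail to reject H0.

W+ = 30, W- = 36, W = min = 30, p = 0.788961, fail to reject H0.


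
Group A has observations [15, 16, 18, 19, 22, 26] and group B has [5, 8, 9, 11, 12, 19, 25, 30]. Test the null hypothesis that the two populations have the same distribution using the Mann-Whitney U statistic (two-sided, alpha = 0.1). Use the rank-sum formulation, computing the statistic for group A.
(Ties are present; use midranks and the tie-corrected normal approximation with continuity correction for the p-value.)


Step 1: Combine and sort all 14 observations; assign midranks.
sorted (value, group): (5,Y), (8,Y), (9,Y), (11,Y), (12,Y), (15,X), (16,X), (18,X), (19,X), (19,Y), (22,X), (25,Y), (26,X), (30,Y)
ranks: 5->1, 8->2, 9->3, 11->4, 12->5, 15->6, 16->7, 18->8, 19->9.5, 19->9.5, 22->11, 25->12, 26->13, 30->14
Step 2: Rank sum for X: R1 = 6 + 7 + 8 + 9.5 + 11 + 13 = 54.5.
Step 3: U_X = R1 - n1(n1+1)/2 = 54.5 - 6*7/2 = 54.5 - 21 = 33.5.
       U_Y = n1*n2 - U_X = 48 - 33.5 = 14.5.
Step 4: Ties are present, so use the tie-corrected normal approximation (with continuity correction) for the p-value.
Step 5: p-value = 0.244759; compare to alpha = 0.1. fail to reject H0.

U_X = 33.5, p = 0.244759, fail to reject H0 at alpha = 0.1.


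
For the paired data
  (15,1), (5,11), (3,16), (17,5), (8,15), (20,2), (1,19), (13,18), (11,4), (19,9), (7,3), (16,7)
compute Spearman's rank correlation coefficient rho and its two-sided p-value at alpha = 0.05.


Step 1: Rank x and y separately (midranks; no ties here).
rank(x): 15->8, 5->3, 3->2, 17->10, 8->5, 20->12, 1->1, 13->7, 11->6, 19->11, 7->4, 16->9
rank(y): 1->1, 11->8, 16->10, 5->5, 15->9, 2->2, 19->12, 18->11, 4->4, 9->7, 3->3, 7->6
Step 2: d_i = R_x(i) - R_y(i); compute d_i^2.
  (8-1)^2=49, (3-8)^2=25, (2-10)^2=64, (10-5)^2=25, (5-9)^2=16, (12-2)^2=100, (1-12)^2=121, (7-11)^2=16, (6-4)^2=4, (11-7)^2=16, (4-3)^2=1, (9-6)^2=9
sum(d^2) = 446.
Step 3: rho = 1 - 6*446 / (12*(12^2 - 1)) = 1 - 2676/1716 = -0.559441.
Step 4: Under H0, t = rho * sqrt((n-2)/(1-rho^2)) = -2.1344 ~ t(10).
Step 5: Two-sided p-value from the t-distribution with 10 df = 0.058589.
Step 6: alpha = 0.05. fail to reject H0.

rho = -0.5594, p = 0.058589, fail to reject H0 at alpha = 0.05.


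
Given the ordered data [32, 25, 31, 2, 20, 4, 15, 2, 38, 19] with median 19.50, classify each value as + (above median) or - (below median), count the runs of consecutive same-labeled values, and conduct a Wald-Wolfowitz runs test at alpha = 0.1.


Step 1: Compute median = 19.50; label A = above, B = below.
Labels in order: AAABABBBAB  (n_A = 5, n_B = 5)
Step 2: Count runs R = 6.
Step 3: Under H0 (random ordering), E[R] = 2*n_A*n_B/(n_A+n_B) + 1 = 2*5*5/10 + 1 = 6.0000.
        Var[R] = 2*n_A*n_B*(2*n_A*n_B - n_A - n_B) / ((n_A+n_B)^2 * (n_A+n_B-1)) = 2000/900 = 2.2222.
        SD[R] = 1.4907.
Step 4: R = E[R], so z = 0 with no continuity correction.
Step 5: Two-sided p-value via normal approximation = 2*(1 - Phi(|z|)) = 1.000000.
Step 6: alpha = 0.1. fail to reject H0.

R = 6, z = 0.0000, p = 1.000000, fail to reject H0.


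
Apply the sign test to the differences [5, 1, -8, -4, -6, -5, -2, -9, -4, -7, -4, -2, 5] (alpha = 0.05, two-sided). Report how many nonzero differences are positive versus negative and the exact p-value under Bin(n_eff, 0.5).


Step 1: Discard zero differences. Original n = 13; n_eff = number of nonzero differences = 13.
Nonzero differences (with sign): +5, +1, -8, -4, -6, -5, -2, -9, -4, -7, -4, -2, +5
Step 2: Count signs: positive = 3, negative = 10.
Step 3: Under H0: P(positive) = 0.5, so the number of positives S ~ Bin(13, 0.5).
Step 4: Two-sided exact p-value = sum of Bin(13,0.5) probabilities at or below the observed probability = 0.092285.
Step 5: alpha = 0.05. fail to reject H0.

n_eff = 13, pos = 3, neg = 10, p = 0.092285, fail to reject H0.


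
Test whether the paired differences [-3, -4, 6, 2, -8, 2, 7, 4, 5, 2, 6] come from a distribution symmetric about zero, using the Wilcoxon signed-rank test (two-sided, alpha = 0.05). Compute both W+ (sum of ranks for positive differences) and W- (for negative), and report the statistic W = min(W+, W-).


Step 1: Drop any zero differences (none here) and take |d_i|.
|d| = [3, 4, 6, 2, 8, 2, 7, 4, 5, 2, 6]
Step 2: Midrank |d_i| (ties get averaged ranks).
ranks: |3|->4, |4|->5.5, |6|->8.5, |2|->2, |8|->11, |2|->2, |7|->10, |4|->5.5, |5|->7, |2|->2, |6|->8.5
Step 3: Attach original signs; sum ranks with positive sign and with negative sign.
W+ = 8.5 + 2 + 2 + 10 + 5.5 + 7 + 2 + 8.5 = 45.5
W- = 4 + 5.5 + 11 = 20.5
(Check: W+ + W- = 66 should equal n(n+1)/2 = 66.)
Step 4: Test statistic W = min(W+, W-) = 20.5.
Step 5: Ties in |d|, so use the tie-corrected normal approximation.
        E[W] = n(n+1)/4 = 11*12/4 = 33.
        Tie groups: |d|=2 (t=3), |d|=4 (t=2), |d|=6 (t=2); sum(t^3 - t) = 36.
        Var[W] = n(n+1)(2n+1)/24 - sum(t^3-t)/48 = 3036/24 - 36/48 = 125.75.
        z = (W - E[W]) / sqrt(Var[W]) = (20.5 - 33) / 11.2138 = -1.1147.
        Two-sided p = 2*Phi(z) = 0.264981.
Step 6: alpha = 0.05. fail to reject H0.

W+ = 45.5, W- = 20.5, W = min = 20.5, p = 0.264981, fail to reject H0.


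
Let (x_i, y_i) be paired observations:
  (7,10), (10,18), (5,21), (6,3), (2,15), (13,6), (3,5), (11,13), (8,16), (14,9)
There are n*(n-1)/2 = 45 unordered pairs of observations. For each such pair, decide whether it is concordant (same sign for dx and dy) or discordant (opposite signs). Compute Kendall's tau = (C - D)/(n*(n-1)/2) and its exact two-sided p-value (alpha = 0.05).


Step 1: Enumerate the 45 unordered pairs (i,j) with i<j and classify each by sign(x_j-x_i) * sign(y_j-y_i).
  (1,2):dx=+3,dy=+8->C; (1,3):dx=-2,dy=+11->D; (1,4):dx=-1,dy=-7->C; (1,5):dx=-5,dy=+5->D
  (1,6):dx=+6,dy=-4->D; (1,7):dx=-4,dy=-5->C; (1,8):dx=+4,dy=+3->C; (1,9):dx=+1,dy=+6->C
  (1,10):dx=+7,dy=-1->D; (2,3):dx=-5,dy=+3->D; (2,4):dx=-4,dy=-15->C; (2,5):dx=-8,dy=-3->C
  (2,6):dx=+3,dy=-12->D; (2,7):dx=-7,dy=-13->C; (2,8):dx=+1,dy=-5->D; (2,9):dx=-2,dy=-2->C
  (2,10):dx=+4,dy=-9->D; (3,4):dx=+1,dy=-18->D; (3,5):dx=-3,dy=-6->C; (3,6):dx=+8,dy=-15->D
  (3,7):dx=-2,dy=-16->C; (3,8):dx=+6,dy=-8->D; (3,9):dx=+3,dy=-5->D; (3,10):dx=+9,dy=-12->D
  (4,5):dx=-4,dy=+12->D; (4,6):dx=+7,dy=+3->C; (4,7):dx=-3,dy=+2->D; (4,8):dx=+5,dy=+10->C
  (4,9):dx=+2,dy=+13->C; (4,10):dx=+8,dy=+6->C; (5,6):dx=+11,dy=-9->D; (5,7):dx=+1,dy=-10->D
  (5,8):dx=+9,dy=-2->D; (5,9):dx=+6,dy=+1->C; (5,10):dx=+12,dy=-6->D; (6,7):dx=-10,dy=-1->C
  (6,8):dx=-2,dy=+7->D; (6,9):dx=-5,dy=+10->D; (6,10):dx=+1,dy=+3->C; (7,8):dx=+8,dy=+8->C
  (7,9):dx=+5,dy=+11->C; (7,10):dx=+11,dy=+4->C; (8,9):dx=-3,dy=+3->D; (8,10):dx=+3,dy=-4->D
  (9,10):dx=+6,dy=-7->D
Step 2: C = 21, D = 24, total pairs = 45.
Step 3: tau = (C - D)/(n(n-1)/2) = (21 - 24)/45 = -0.066667.
Step 4: Exact two-sided p-value (enumerate n! = 3628800 permutations of y under H0): p = 0.861801.
Step 5: alpha = 0.05. fail to reject H0.

tau_b = -0.0667 (C=21, D=24), p = 0.861801, fail to reject H0.


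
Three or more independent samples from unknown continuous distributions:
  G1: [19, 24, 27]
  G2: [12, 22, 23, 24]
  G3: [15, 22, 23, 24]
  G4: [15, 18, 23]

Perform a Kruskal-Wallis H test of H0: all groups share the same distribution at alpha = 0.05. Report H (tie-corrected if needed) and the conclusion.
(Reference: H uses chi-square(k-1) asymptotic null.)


Step 1: Combine all N = 14 observations and assign midranks.
sorted (value, group, rank): (12,G2,1), (15,G3,2.5), (15,G4,2.5), (18,G4,4), (19,G1,5), (22,G2,6.5), (22,G3,6.5), (23,G2,9), (23,G3,9), (23,G4,9), (24,G1,12), (24,G2,12), (24,G3,12), (27,G1,14)
Step 2: Sum ranks within each group.
R_1 = 31 (n_1 = 3)
R_2 = 28.5 (n_2 = 4)
R_3 = 30 (n_3 = 4)
R_4 = 15.5 (n_4 = 3)
Step 3: H = 12/(N(N+1)) * sum(R_i^2/n_i) - 3(N+1)
     = 12/(14*15) * (31^2/3 + 28.5^2/4 + 30^2/4 + 15.5^2/3) - 3*15
     = 0.057143 * 828.479 - 45
     = 2.341667.
Step 4: Ties present; correction factor C = 1 - 60/(14^3 - 14) = 0.978022. Corrected H = 2.341667 / 0.978022 = 2.394288.
Step 5: Under H0, H ~ chi^2(3); p-value = 0.494699.
Step 6: alpha = 0.05. fail to reject H0.

H = 2.3943, df = 3, p = 0.494699, fail to reject H0.


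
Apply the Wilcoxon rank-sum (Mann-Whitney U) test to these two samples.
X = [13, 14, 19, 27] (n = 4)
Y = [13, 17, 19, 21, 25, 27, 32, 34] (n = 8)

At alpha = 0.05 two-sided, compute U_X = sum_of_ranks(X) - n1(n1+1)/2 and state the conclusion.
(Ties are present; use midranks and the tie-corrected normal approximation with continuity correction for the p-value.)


Step 1: Combine and sort all 12 observations; assign midranks.
sorted (value, group): (13,X), (13,Y), (14,X), (17,Y), (19,X), (19,Y), (21,Y), (25,Y), (27,X), (27,Y), (32,Y), (34,Y)
ranks: 13->1.5, 13->1.5, 14->3, 17->4, 19->5.5, 19->5.5, 21->7, 25->8, 27->9.5, 27->9.5, 32->11, 34->12
Step 2: Rank sum for X: R1 = 1.5 + 3 + 5.5 + 9.5 = 19.5.
Step 3: U_X = R1 - n1(n1+1)/2 = 19.5 - 4*5/2 = 19.5 - 10 = 9.5.
       U_Y = n1*n2 - U_X = 32 - 9.5 = 22.5.
Step 4: Ties are present, so use the tie-corrected normal approximation (with continuity correction) for the p-value.
Step 5: p-value = 0.305629; compare to alpha = 0.05. fail to reject H0.

U_X = 9.5, p = 0.305629, fail to reject H0 at alpha = 0.05.


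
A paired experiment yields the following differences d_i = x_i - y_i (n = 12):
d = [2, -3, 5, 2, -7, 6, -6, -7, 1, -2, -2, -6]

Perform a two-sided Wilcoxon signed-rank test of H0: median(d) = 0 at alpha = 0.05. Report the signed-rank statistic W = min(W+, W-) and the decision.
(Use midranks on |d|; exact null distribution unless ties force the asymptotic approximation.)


Step 1: Drop any zero differences (none here) and take |d_i|.
|d| = [2, 3, 5, 2, 7, 6, 6, 7, 1, 2, 2, 6]
Step 2: Midrank |d_i| (ties get averaged ranks).
ranks: |2|->3.5, |3|->6, |5|->7, |2|->3.5, |7|->11.5, |6|->9, |6|->9, |7|->11.5, |1|->1, |2|->3.5, |2|->3.5, |6|->9
Step 3: Attach original signs; sum ranks with positive sign and with negative sign.
W+ = 3.5 + 7 + 3.5 + 9 + 1 = 24
W- = 6 + 11.5 + 9 + 11.5 + 3.5 + 3.5 + 9 = 54
(Check: W+ + W- = 78 should equal n(n+1)/2 = 78.)
Step 4: Test statistic W = min(W+, W-) = 24.
Step 5: Ties in |d|, so use the tie-corrected normal approximation.
        E[W] = n(n+1)/4 = 12*13/4 = 39.
        Tie groups: |d|=2 (t=4), |d|=6 (t=3), |d|=7 (t=2); sum(t^3 - t) = 90.
        Var[W] = n(n+1)(2n+1)/24 - sum(t^3-t)/48 = 3900/24 - 90/48 = 160.625.
        z = (W - E[W]) / sqrt(Var[W]) = (24 - 39) / 12.6738 = -1.1835.
        Two-sided p = 2*Phi(z) = 0.236593.
Step 6: alpha = 0.05. fail to reject H0.

W+ = 24, W- = 54, W = min = 24, p = 0.236593, fail to reject H0.


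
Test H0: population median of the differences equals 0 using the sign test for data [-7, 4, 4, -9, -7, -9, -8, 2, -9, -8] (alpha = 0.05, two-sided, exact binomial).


Step 1: Discard zero differences. Original n = 10; n_eff = number of nonzero differences = 10.
Nonzero differences (with sign): -7, +4, +4, -9, -7, -9, -8, +2, -9, -8
Step 2: Count signs: positive = 3, negative = 7.
Step 3: Under H0: P(positive) = 0.5, so the number of positives S ~ Bin(10, 0.5).
Step 4: Two-sided exact p-value = sum of Bin(10,0.5) probabilities at or below the observed probability = 0.343750.
Step 5: alpha = 0.05. fail to reject H0.

n_eff = 10, pos = 3, neg = 7, p = 0.343750, fail to reject H0.


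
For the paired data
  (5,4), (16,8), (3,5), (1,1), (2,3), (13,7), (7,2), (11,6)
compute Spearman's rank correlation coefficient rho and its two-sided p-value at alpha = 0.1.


Step 1: Rank x and y separately (midranks; no ties here).
rank(x): 5->4, 16->8, 3->3, 1->1, 2->2, 13->7, 7->5, 11->6
rank(y): 4->4, 8->8, 5->5, 1->1, 3->3, 7->7, 2->2, 6->6
Step 2: d_i = R_x(i) - R_y(i); compute d_i^2.
  (4-4)^2=0, (8-8)^2=0, (3-5)^2=4, (1-1)^2=0, (2-3)^2=1, (7-7)^2=0, (5-2)^2=9, (6-6)^2=0
sum(d^2) = 14.
Step 3: rho = 1 - 6*14 / (8*(8^2 - 1)) = 1 - 84/504 = 0.833333.
Step 4: Under H0, t = rho * sqrt((n-2)/(1-rho^2)) = 3.6927 ~ t(6).
Step 5: Two-sided p-value from the t-distribution with 6 df = 0.010176.
Step 6: alpha = 0.1. reject H0.

rho = 0.8333, p = 0.010176, reject H0 at alpha = 0.1.


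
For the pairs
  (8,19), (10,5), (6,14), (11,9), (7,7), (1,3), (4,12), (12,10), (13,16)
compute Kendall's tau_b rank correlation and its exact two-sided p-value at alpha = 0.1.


Step 1: Enumerate the 36 unordered pairs (i,j) with i<j and classify each by sign(x_j-x_i) * sign(y_j-y_i).
  (1,2):dx=+2,dy=-14->D; (1,3):dx=-2,dy=-5->C; (1,4):dx=+3,dy=-10->D; (1,5):dx=-1,dy=-12->C
  (1,6):dx=-7,dy=-16->C; (1,7):dx=-4,dy=-7->C; (1,8):dx=+4,dy=-9->D; (1,9):dx=+5,dy=-3->D
  (2,3):dx=-4,dy=+9->D; (2,4):dx=+1,dy=+4->C; (2,5):dx=-3,dy=+2->D; (2,6):dx=-9,dy=-2->C
  (2,7):dx=-6,dy=+7->D; (2,8):dx=+2,dy=+5->C; (2,9):dx=+3,dy=+11->C; (3,4):dx=+5,dy=-5->D
  (3,5):dx=+1,dy=-7->D; (3,6):dx=-5,dy=-11->C; (3,7):dx=-2,dy=-2->C; (3,8):dx=+6,dy=-4->D
  (3,9):dx=+7,dy=+2->C; (4,5):dx=-4,dy=-2->C; (4,6):dx=-10,dy=-6->C; (4,7):dx=-7,dy=+3->D
  (4,8):dx=+1,dy=+1->C; (4,9):dx=+2,dy=+7->C; (5,6):dx=-6,dy=-4->C; (5,7):dx=-3,dy=+5->D
  (5,8):dx=+5,dy=+3->C; (5,9):dx=+6,dy=+9->C; (6,7):dx=+3,dy=+9->C; (6,8):dx=+11,dy=+7->C
  (6,9):dx=+12,dy=+13->C; (7,8):dx=+8,dy=-2->D; (7,9):dx=+9,dy=+4->C; (8,9):dx=+1,dy=+6->C
Step 2: C = 23, D = 13, total pairs = 36.
Step 3: tau = (C - D)/(n(n-1)/2) = (23 - 13)/36 = 0.277778.
Step 4: Exact two-sided p-value (enumerate n! = 362880 permutations of y under H0): p = 0.358488.
Step 5: alpha = 0.1. fail to reject H0.

tau_b = 0.2778 (C=23, D=13), p = 0.358488, fail to reject H0.


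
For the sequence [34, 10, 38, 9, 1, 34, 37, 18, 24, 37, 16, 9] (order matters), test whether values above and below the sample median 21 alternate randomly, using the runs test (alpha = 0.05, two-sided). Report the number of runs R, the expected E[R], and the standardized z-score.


Step 1: Compute median = 21; label A = above, B = below.
Labels in order: ABABBAABAABB  (n_A = 6, n_B = 6)
Step 2: Count runs R = 8.
Step 3: Under H0 (random ordering), E[R] = 2*n_A*n_B/(n_A+n_B) + 1 = 2*6*6/12 + 1 = 7.0000.
        Var[R] = 2*n_A*n_B*(2*n_A*n_B - n_A - n_B) / ((n_A+n_B)^2 * (n_A+n_B-1)) = 4320/1584 = 2.7273.
        SD[R] = 1.6514.
Step 4: Continuity-corrected z = (R - 0.5 - E[R]) / SD[R] = (8 - 0.5 - 7.0000) / 1.6514 = 0.3028.
Step 5: Two-sided p-value via normal approximation = 2*(1 - Phi(|z|)) = 0.762069.
Step 6: alpha = 0.05. fail to reject H0.

R = 8, z = 0.3028, p = 0.762069, fail to reject H0.


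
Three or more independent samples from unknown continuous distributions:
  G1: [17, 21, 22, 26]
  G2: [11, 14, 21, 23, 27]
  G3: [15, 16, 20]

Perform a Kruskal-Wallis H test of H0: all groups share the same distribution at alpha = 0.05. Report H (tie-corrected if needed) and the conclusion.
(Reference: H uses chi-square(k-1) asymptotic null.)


Step 1: Combine all N = 12 observations and assign midranks.
sorted (value, group, rank): (11,G2,1), (14,G2,2), (15,G3,3), (16,G3,4), (17,G1,5), (20,G3,6), (21,G1,7.5), (21,G2,7.5), (22,G1,9), (23,G2,10), (26,G1,11), (27,G2,12)
Step 2: Sum ranks within each group.
R_1 = 32.5 (n_1 = 4)
R_2 = 32.5 (n_2 = 5)
R_3 = 13 (n_3 = 3)
Step 3: H = 12/(N(N+1)) * sum(R_i^2/n_i) - 3(N+1)
     = 12/(12*13) * (32.5^2/4 + 32.5^2/5 + 13^2/3) - 3*13
     = 0.076923 * 531.646 - 39
     = 1.895833.
Step 4: Ties present; correction factor C = 1 - 6/(12^3 - 12) = 0.996503. Corrected H = 1.895833 / 0.996503 = 1.902485.
Step 5: Under H0, H ~ chi^2(2); p-value = 0.386261.
Step 6: alpha = 0.05. fail to reject H0.

H = 1.9025, df = 2, p = 0.386261, fail to reject H0.


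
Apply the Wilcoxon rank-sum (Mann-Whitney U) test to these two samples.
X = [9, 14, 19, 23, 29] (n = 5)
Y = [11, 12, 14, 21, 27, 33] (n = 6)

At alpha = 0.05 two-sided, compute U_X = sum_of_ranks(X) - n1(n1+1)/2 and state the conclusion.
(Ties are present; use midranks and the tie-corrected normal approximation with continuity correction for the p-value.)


Step 1: Combine and sort all 11 observations; assign midranks.
sorted (value, group): (9,X), (11,Y), (12,Y), (14,X), (14,Y), (19,X), (21,Y), (23,X), (27,Y), (29,X), (33,Y)
ranks: 9->1, 11->2, 12->3, 14->4.5, 14->4.5, 19->6, 21->7, 23->8, 27->9, 29->10, 33->11
Step 2: Rank sum for X: R1 = 1 + 4.5 + 6 + 8 + 10 = 29.5.
Step 3: U_X = R1 - n1(n1+1)/2 = 29.5 - 5*6/2 = 29.5 - 15 = 14.5.
       U_Y = n1*n2 - U_X = 30 - 14.5 = 15.5.
Step 4: Ties are present, so use the tie-corrected normal approximation (with continuity correction) for the p-value.
Step 5: p-value = 1.000000; compare to alpha = 0.05. fail to reject H0.

U_X = 14.5, p = 1.000000, fail to reject H0 at alpha = 0.05.


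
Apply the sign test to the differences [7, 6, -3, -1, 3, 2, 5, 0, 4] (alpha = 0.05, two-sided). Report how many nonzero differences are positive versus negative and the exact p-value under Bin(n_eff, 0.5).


Step 1: Discard zero differences. Original n = 9; n_eff = number of nonzero differences = 8.
Nonzero differences (with sign): +7, +6, -3, -1, +3, +2, +5, +4
Step 2: Count signs: positive = 6, negative = 2.
Step 3: Under H0: P(positive) = 0.5, so the number of positives S ~ Bin(8, 0.5).
Step 4: Two-sided exact p-value = sum of Bin(8,0.5) probabilities at or below the observed probability = 0.289062.
Step 5: alpha = 0.05. fail to reject H0.

n_eff = 8, pos = 6, neg = 2, p = 0.289062, fail to reject H0.


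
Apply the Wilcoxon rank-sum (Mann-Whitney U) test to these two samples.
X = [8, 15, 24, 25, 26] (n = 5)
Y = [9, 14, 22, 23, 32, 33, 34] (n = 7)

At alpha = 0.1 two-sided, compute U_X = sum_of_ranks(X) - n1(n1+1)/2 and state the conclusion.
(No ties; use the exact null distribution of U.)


Step 1: Combine and sort all 12 observations; assign midranks.
sorted (value, group): (8,X), (9,Y), (14,Y), (15,X), (22,Y), (23,Y), (24,X), (25,X), (26,X), (32,Y), (33,Y), (34,Y)
ranks: 8->1, 9->2, 14->3, 15->4, 22->5, 23->6, 24->7, 25->8, 26->9, 32->10, 33->11, 34->12
Step 2: Rank sum for X: R1 = 1 + 4 + 7 + 8 + 9 = 29.
Step 3: U_X = R1 - n1(n1+1)/2 = 29 - 5*6/2 = 29 - 15 = 14.
       U_Y = n1*n2 - U_X = 35 - 14 = 21.
Step 4: No ties, so the exact null distribution of U (based on enumerating the C(12,5) = 792 equally likely rank assignments) gives the two-sided p-value.
Step 5: p-value = 0.638889; compare to alpha = 0.1. fail to reject H0.

U_X = 14, p = 0.638889, fail to reject H0 at alpha = 0.1.


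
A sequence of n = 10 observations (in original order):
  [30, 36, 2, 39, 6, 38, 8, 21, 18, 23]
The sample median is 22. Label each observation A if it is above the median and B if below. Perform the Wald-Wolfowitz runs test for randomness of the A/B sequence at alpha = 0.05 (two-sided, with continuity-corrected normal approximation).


Step 1: Compute median = 22; label A = above, B = below.
Labels in order: AABABABBBA  (n_A = 5, n_B = 5)
Step 2: Count runs R = 7.
Step 3: Under H0 (random ordering), E[R] = 2*n_A*n_B/(n_A+n_B) + 1 = 2*5*5/10 + 1 = 6.0000.
        Var[R] = 2*n_A*n_B*(2*n_A*n_B - n_A - n_B) / ((n_A+n_B)^2 * (n_A+n_B-1)) = 2000/900 = 2.2222.
        SD[R] = 1.4907.
Step 4: Continuity-corrected z = (R - 0.5 - E[R]) / SD[R] = (7 - 0.5 - 6.0000) / 1.4907 = 0.3354.
Step 5: Two-sided p-value via normal approximation = 2*(1 - Phi(|z|)) = 0.737316.
Step 6: alpha = 0.05. fail to reject H0.

R = 7, z = 0.3354, p = 0.737316, fail to reject H0.


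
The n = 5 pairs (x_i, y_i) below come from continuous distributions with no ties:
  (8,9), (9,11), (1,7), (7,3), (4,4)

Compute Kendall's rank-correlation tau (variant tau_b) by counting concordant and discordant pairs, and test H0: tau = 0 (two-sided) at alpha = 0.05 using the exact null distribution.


Step 1: Enumerate the 10 unordered pairs (i,j) with i<j and classify each by sign(x_j-x_i) * sign(y_j-y_i).
  (1,2):dx=+1,dy=+2->C; (1,3):dx=-7,dy=-2->C; (1,4):dx=-1,dy=-6->C; (1,5):dx=-4,dy=-5->C
  (2,3):dx=-8,dy=-4->C; (2,4):dx=-2,dy=-8->C; (2,5):dx=-5,dy=-7->C; (3,4):dx=+6,dy=-4->D
  (3,5):dx=+3,dy=-3->D; (4,5):dx=-3,dy=+1->D
Step 2: C = 7, D = 3, total pairs = 10.
Step 3: tau = (C - D)/(n(n-1)/2) = (7 - 3)/10 = 0.400000.
Step 4: Exact two-sided p-value (enumerate n! = 120 permutations of y under H0): p = 0.483333.
Step 5: alpha = 0.05. fail to reject H0.

tau_b = 0.4000 (C=7, D=3), p = 0.483333, fail to reject H0.


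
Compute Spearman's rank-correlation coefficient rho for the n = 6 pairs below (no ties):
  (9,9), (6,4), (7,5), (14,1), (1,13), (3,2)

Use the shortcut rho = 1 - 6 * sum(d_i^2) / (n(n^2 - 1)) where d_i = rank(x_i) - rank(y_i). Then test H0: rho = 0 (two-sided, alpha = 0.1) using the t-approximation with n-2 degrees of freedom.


Step 1: Rank x and y separately (midranks; no ties here).
rank(x): 9->5, 6->3, 7->4, 14->6, 1->1, 3->2
rank(y): 9->5, 4->3, 5->4, 1->1, 13->6, 2->2
Step 2: d_i = R_x(i) - R_y(i); compute d_i^2.
  (5-5)^2=0, (3-3)^2=0, (4-4)^2=0, (6-1)^2=25, (1-6)^2=25, (2-2)^2=0
sum(d^2) = 50.
Step 3: rho = 1 - 6*50 / (6*(6^2 - 1)) = 1 - 300/210 = -0.428571.
Step 4: Under H0, t = rho * sqrt((n-2)/(1-rho^2)) = -0.9487 ~ t(4).
Step 5: Two-sided p-value from the t-distribution with 4 df = 0.396501.
Step 6: alpha = 0.1. fail to reject H0.

rho = -0.4286, p = 0.396501, fail to reject H0 at alpha = 0.1.
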